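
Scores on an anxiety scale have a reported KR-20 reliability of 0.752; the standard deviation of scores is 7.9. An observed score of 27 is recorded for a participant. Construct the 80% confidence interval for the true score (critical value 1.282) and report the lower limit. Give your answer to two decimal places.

SEM = 7.900 * √(1 − 0.752) = 7.900 * √0.248 ≈ 7.900 * 0.498 ≈ 3.934
Half-width = 1.282*3.934 ≈ 5.044
Lower bound: 27 − 5.044 = 21.956

21.96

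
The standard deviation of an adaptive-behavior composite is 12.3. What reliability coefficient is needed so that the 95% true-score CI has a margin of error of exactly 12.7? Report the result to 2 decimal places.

Required SEM = 12.7 / 1.96 ≃ 6.480
r = 1 − (6.480/12.3)² ≃ 1 − 0.278 ≃ 0.722

0.72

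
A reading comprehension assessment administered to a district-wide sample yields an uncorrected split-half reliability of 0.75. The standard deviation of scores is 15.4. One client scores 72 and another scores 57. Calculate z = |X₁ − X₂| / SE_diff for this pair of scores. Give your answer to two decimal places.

1.82

Spearman-Brown: r = 2(0.75) / (1 + 0.75) = 1.5000 / 1.7500 ≃ 0.8571
The standard error of measurement is 15.4000·√(1 − 0.8571) ≃ 15.4000·0.3780 ≃ 5.8207.
SE_diff = √2 · SEM ≃ 8.2316
z = |72 − 57| / 8.2316 = 15 / 8.2316 ≃ 1.8222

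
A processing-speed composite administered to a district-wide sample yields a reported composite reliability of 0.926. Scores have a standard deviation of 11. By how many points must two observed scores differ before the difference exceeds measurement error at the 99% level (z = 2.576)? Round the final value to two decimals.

10.90

SEM = 11.000 * √(1 − 0.926) = 11.000 * √0.074 ≃ 11.000 * 0.272 ≃ 2.992
SE_diff = SEM * √2 ≃ 2.992 * 1.414 ≃ 4.232
Smallest detectable difference = 2.576*4.232 ≃ 10.901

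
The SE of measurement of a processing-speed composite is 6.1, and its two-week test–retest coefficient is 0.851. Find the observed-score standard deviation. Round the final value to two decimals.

15.80

SD = SEM / √(1 − r) = 6.1 / √0.1490 ≃ 6.1 / 0.3860 ≃ 15.8029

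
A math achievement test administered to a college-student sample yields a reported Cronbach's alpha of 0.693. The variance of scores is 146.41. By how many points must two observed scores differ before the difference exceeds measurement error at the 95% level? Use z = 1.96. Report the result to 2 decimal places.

18.58

SD = √146.41 = 12.10000
SEM = 12.10000×√(1 − 0.69300) ≃ 6.70432
SE_diff = SEM × √2 ≃ 6.70432 × 1.41421 ≃ 9.48134
Smallest detectable difference = 1.96×9.48134 ≃ 18.58342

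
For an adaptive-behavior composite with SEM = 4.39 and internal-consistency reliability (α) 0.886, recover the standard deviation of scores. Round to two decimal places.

σ = SEM·(1 − r)^(−1/2) ≈ 4.39*2.96174 ≈ 13.00206

13.00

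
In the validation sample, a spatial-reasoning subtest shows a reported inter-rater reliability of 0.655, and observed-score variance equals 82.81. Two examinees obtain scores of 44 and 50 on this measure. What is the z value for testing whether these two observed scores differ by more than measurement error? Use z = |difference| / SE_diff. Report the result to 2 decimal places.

SD = √82.81 = 9.100
The standard error of measurement is 9.100·√(1 − 0.655) ≈ 9.100·0.587 ≈ 5.345.
SE_diff = SEM · √2 ≈ 5.345 · 1.414 ≈ 7.559
z = |44 − 50| / 7.559 = 6 / 7.559 ≈ 0.794

0.79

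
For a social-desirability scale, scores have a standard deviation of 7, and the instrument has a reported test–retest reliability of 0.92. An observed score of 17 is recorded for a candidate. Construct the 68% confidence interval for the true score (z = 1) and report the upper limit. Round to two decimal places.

SEM = 7.0000 × √(1 − 0.9200) = 7.0000 × √0.0800 ≈ 7.0000 × 0.2828 ≈ 1.9799
Half-width = 1×1.9799 ≈ 1.9799
Upper limit = 17 + 1.9799 ≈ 18.9799

18.98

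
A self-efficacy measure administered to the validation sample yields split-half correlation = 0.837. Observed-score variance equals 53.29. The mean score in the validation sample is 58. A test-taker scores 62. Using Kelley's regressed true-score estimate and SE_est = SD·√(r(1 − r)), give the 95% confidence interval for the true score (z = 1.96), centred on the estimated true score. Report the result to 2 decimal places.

[57.58, 65.71]

SD = √53.29 ≈ 7.30000
Spearman-Brown: r = 2(0.837) / (1 + 0.837) = 1.67400 / 1.83700 ≈ 0.91127
T̂ = 0.91127(62) + 0.08873(58) ≈ 61.64507
SE_est = SD × √(r(1 − r)) = 7.30000 × √0.08086 ≈ 7.30000 × 0.28436 ≈ 2.07580
CI = 61.64507 ± 1.96 × 2.07580 → [57.57651, 65.71364]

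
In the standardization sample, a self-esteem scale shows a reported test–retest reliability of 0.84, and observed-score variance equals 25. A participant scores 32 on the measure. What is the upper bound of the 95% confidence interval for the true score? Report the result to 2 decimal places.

35.92

SD = √25 ≃ 5.000
SEM = 5.000 * √(1 − 0.840) = 5.000 * √0.160 ≃ 5.000 * 0.400 ≃ 2.000
1.96 * SEM ≃ 3.920
Upper bound: 32 + 3.920 = 35.920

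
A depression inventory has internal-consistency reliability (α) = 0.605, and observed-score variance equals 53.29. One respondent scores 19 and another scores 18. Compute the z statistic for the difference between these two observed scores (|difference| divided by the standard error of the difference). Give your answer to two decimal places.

0.15

SD = √53.29 ≃ 7.3000
SEM = 7.3000*√(1 − 0.6050) ≃ 4.5880
SE_diff = SEM * √2 ≃ 4.5880 * 1.4142 ≃ 6.4884
z = |19 − 18| / 6.4884 = 1 / 6.4884 ≃ 0.1541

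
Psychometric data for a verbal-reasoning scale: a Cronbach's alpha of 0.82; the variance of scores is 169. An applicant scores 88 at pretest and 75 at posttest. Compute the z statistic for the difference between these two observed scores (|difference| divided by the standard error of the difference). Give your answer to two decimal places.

1.67

SD = √169 ≈ 13.0000
SEM = 13.0000 * √(1 − 0.8200) = 13.0000 * √0.1800 ≈ 13.0000 * 0.4243 ≈ 5.5154
SE_diff = SEM * √2 ≈ 5.5154 * 1.4142 ≈ 7.8000
z = 13 / 7.8000 ≈ 1.6667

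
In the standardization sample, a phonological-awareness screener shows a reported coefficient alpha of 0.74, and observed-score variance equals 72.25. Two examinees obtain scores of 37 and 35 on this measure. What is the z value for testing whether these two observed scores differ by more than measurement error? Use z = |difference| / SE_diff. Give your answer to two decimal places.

SD = √72.25 ≈ 8.500
SEM = 8.500 * √(1 − 0.740) = 8.500 * √0.260 ≈ 8.500 * 0.510 ≈ 4.334
Standard error of the difference = 4.334·√2 ≈ 6.129
z = |37 − 35| / 6.129 = 2 / 6.129 ≈ 0.326

0.33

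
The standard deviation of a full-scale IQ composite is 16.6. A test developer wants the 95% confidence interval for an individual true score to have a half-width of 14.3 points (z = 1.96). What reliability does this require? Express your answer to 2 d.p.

Required SEM = 14.3 / 1.96 ≈ 7.296
r = 1 − (SEM / SD)² = 1 − (7.296 / 16.6)² ≈ 1 − 0.193 ≈ 0.807

0.81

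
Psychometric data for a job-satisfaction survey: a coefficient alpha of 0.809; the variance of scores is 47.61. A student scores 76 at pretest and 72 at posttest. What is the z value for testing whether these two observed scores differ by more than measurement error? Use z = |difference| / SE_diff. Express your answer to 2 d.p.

SD = √47.61 ≈ 6.9000
SEM = 6.9000·√(1 − 0.8090) ≈ 3.0155
SE_diff = SEM · √2 ≈ 3.0155 · 1.4142 ≈ 4.2646
z = 4 / 4.2646 ≈ 0.9379

0.94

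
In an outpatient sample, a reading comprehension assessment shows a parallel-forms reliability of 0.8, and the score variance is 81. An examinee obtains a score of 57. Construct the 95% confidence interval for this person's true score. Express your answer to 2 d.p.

[49.11, 64.89]

σ = 81^(1/2) = 9.00000
SEM = 9.00000 · √(1 − 0.80000) = 9.00000 · √0.20000 ≃ 9.00000 · 0.44721 ≃ 4.02492
Margin = 1.96 · 4.02492 ≃ 7.88885
Interval: (49.11115, 64.88885)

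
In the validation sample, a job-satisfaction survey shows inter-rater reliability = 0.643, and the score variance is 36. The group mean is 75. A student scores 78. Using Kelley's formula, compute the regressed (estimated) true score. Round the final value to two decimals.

76.93

T̂ = 0.6430(78) + 0.3570(75) ≈ 76.9290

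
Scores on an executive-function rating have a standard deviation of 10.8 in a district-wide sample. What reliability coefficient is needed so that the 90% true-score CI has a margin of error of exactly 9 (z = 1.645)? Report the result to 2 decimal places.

Required SEM = 9 / 1.645 ≈ 5.471
r = 1 − (SEM / SD)² = 1 − (5.471 / 10.8)² ≈ 1 − 0.257 ≈ 0.743

0.74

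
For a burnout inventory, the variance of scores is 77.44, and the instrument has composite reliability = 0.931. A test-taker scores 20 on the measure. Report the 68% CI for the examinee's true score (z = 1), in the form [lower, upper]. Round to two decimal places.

[17.69, 22.31]

σ = 77.44^(1/2) = 8.80000
SEM = 8.80000×√(1 − 0.93100) ≃ 2.31157
1 × SEM ≃ 2.31157
68% CI: 20 ± 2.31157 = [17.68843, 22.31157]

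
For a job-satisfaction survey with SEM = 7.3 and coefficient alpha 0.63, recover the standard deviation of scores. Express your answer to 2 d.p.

SD = 7.3 / √(1 − 0.63) ≈ 12.001

12.00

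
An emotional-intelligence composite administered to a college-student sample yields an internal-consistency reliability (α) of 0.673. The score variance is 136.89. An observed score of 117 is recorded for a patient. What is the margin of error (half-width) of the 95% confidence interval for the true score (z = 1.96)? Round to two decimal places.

SD = √136.89 ≃ 11.700
The standard error of measurement is 11.700·√(1 − 0.673) ≃ 11.700·0.572 ≃ 6.691.
Half-width = 1.96·6.691 ≃ 13.113

13.11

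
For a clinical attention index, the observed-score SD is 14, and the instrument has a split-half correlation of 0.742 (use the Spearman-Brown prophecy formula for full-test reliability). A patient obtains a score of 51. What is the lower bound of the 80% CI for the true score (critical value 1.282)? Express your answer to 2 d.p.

Spearman-Brown: r = 2(0.742) / (1 + 0.742) = 1.48400 / 1.74200 ≈ 0.85189
SEM = 14.00000×√(1 − 0.85189) ≈ 5.38783
1.282 × SEM ≈ 6.90720
Lower bound: 51 − 6.90720 = 44.09280

44.09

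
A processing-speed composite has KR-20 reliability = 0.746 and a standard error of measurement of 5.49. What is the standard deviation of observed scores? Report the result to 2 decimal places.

SD = 5.49 / √(1 − 0.746) ≈ 10.893

10.89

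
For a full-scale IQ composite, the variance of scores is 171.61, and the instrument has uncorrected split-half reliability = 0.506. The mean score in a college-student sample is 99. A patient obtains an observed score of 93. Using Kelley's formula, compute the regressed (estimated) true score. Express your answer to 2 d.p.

Full-length reliability (Spearman-Brown) = 2(0.506)/(1+0.506) ≈ 0.67198
Estimated true score = 0.67198*93 + (1 − 0.67198)*99 ≈ 94.96813

94.97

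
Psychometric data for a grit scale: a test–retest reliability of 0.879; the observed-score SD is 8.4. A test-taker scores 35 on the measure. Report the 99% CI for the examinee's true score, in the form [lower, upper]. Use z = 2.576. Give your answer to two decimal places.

SEM = 8.400 · √(1 − 0.879) = 8.400 · √0.121 ≃ 8.400 · 0.348 ≃ 2.922
2.576 · SEM ≃ 7.527
99% CI: 35 ± 7.527 = [27.473, 42.527]

[27.47, 42.53]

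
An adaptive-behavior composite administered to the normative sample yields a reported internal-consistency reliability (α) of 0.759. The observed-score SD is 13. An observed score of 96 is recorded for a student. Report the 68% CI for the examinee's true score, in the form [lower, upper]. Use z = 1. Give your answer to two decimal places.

[89.62, 102.38]

The standard error of measurement is 13.000·√(1 − 0.759) ≈ 13.000·0.491 ≈ 6.382.
Half-width = 1·6.382 ≈ 6.382
68% CI: 96 ± 6.382 = [89.618, 102.382]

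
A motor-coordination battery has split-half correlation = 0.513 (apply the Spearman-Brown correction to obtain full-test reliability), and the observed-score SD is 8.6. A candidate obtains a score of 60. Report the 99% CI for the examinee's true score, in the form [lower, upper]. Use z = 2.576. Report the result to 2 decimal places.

Full-length reliability (Spearman-Brown) = 2(0.513)/(1+0.513) ≃ 0.678
SEM = 8.600*√(1 − 0.678) ≃ 4.879
Margin = 2.576 * 4.879 ≃ 12.569
CI = 60 ± 12.569 → [47.431, 72.569]

[47.43, 72.57]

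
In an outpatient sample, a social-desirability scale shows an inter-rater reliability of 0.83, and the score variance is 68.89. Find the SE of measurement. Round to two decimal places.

SD = √68.89 = 8.300
SEM = 8.300×√(1 − 0.830) ≈ 3.422

3.42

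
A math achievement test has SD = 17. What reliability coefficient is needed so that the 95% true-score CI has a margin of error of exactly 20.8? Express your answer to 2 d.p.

0.61

SEM needed = half-width / z = 20.8/1.96 ≈ 10.6122
r = 1 − (SEM / SD)² = 1 − (10.6122 / 17)² ≈ 1 − 0.3897 ≈ 0.6103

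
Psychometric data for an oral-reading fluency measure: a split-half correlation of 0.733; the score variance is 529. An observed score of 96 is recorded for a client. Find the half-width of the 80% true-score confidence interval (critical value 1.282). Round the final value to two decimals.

11.57

SD = √529 = 23.000
Spearman-Brown: r = 2(0.733) / (1 + 0.733) = 1.466 / 1.733 ≈ 0.846
The standard error of measurement is 23.000×√(1 − 0.846) ≈ 23.000×0.393 ≈ 9.028.
1.282 × SEM ≈ 11.574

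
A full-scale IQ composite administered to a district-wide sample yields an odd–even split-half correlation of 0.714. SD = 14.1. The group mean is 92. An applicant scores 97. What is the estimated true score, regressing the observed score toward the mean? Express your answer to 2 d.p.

Spearman-Brown: r = 2(0.714) / (1 + 0.714) = 1.4280 / 1.7140 ≈ 0.8331
T̂ = r·X + (1 − r)·M = 0.8331*97 + 0.1669*92 ≈ 80.8145 + 15.3512 ≈ 96.1657

96.17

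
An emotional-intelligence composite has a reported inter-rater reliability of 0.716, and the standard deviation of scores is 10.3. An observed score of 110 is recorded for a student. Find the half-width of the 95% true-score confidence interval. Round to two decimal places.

10.76

The standard error of measurement is 10.3000*√(1 − 0.7160) ≈ 10.3000*0.5329 ≈ 5.4890.
Half-width = 1.96*5.4890 ≈ 10.7585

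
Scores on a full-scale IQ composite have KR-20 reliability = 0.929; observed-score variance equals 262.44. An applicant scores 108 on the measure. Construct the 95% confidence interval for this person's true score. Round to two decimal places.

[99.54, 116.46]

σ = 262.44^(1/2) = 16.2000
The standard error of measurement is 16.2000×√(1 − 0.9290) ≃ 16.2000×0.2665 ≃ 4.3166.
Half-width = 1.96×4.3166 ≃ 8.4606
CI = 108 ± 8.4606 → [99.5394, 116.4606]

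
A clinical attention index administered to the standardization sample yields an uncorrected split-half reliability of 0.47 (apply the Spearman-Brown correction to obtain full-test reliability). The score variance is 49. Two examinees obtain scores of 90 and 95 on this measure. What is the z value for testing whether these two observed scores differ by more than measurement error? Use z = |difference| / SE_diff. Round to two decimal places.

0.84

SD = √49 = 7.00000
Full-length reliability (Spearman-Brown) = 2(0.47)/(1+0.47) ≈ 0.63946
SEM = 7.00000 * √(1 − 0.63946) = 7.00000 * √0.36054 ≈ 7.00000 * 0.60045 ≈ 4.20317
Standard error of the difference = 4.20317·√2 ≈ 5.94418
z = |90 − 95| / 5.94418 = 5 / 5.94418 ≈ 0.84116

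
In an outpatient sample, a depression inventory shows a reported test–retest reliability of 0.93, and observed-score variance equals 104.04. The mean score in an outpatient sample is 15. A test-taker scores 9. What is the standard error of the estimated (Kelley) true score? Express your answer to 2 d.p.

2.60

σ = 104.04^(1/2) = 10.2000
SE_est = SD · √(r(1 − r)) = 10.2000 · √0.0651 ≈ 10.2000 · 0.2551 ≈ 2.6025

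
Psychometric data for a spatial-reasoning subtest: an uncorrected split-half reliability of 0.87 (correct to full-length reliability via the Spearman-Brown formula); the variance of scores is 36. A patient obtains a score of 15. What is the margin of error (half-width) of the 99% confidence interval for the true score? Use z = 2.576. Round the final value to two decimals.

4.08

σ = 36^(1/2) = 6.000
r_full = 2·0.87 / (1 + 0.87) ≃ 0.930
SEM = 6.000·√(1 − 0.930) ≃ 1.582
Half-width = 2.576·1.582 ≃ 4.075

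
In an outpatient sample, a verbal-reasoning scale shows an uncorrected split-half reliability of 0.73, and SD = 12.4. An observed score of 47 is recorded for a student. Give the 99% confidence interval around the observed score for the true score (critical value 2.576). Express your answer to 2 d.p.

Spearman-Brown: r = 2(0.73) / (1 + 0.73) = 1.460 / 1.730 ≈ 0.844
SEM = 12.400 × √(1 − 0.844) = 12.400 × √0.156 ≈ 12.400 × 0.395 ≈ 4.899
Half-width = 2.576×4.899 ≈ 12.619
Interval: (34.381, 59.619)

[34.38, 59.62]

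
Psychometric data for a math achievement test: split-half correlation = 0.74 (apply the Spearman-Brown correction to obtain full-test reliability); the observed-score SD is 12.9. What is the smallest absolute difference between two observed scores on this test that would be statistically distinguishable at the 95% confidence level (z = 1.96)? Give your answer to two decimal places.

13.82

Full-length reliability (Spearman-Brown) = 2(0.74)/(1+0.74) ≈ 0.8506
SEM = 12.9000×√(1 − 0.8506) ≈ 4.9866
SE_diff = √2 × SEM ≈ 7.0521
Minimum reliable difference = 1.96 × SE_diff ≈ 1.96 × 7.0521 ≈ 13.8221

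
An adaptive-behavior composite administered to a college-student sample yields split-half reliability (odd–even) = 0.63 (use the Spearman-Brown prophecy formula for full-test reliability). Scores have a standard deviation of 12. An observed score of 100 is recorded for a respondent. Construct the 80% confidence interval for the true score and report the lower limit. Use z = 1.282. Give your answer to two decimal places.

Spearman-Brown: r = 2(0.63) / (1 + 0.63) = 1.2600 / 1.6300 ≈ 0.7730
SEM = 12.0000 * √(1 − 0.7730) = 12.0000 * √0.2270 ≈ 12.0000 * 0.4764 ≈ 5.7173
1.282 * SEM ≈ 7.3295
Lower bound: 100 − 7.3295 = 92.6705

92.67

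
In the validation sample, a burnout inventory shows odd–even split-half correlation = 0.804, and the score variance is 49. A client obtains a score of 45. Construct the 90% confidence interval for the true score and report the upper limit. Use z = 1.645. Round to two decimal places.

SD = √49 = 7.000
r_full = 2·0.804 / (1 + 0.804) ≈ 0.891
SEM = 7.000 · √(1 − 0.891) = 7.000 · √0.109 ≈ 7.000 · 0.330 ≈ 2.307
Half-width = 1.645·2.307 ≈ 3.796
Upper limit = 45 + 3.796 ≈ 48.796

48.80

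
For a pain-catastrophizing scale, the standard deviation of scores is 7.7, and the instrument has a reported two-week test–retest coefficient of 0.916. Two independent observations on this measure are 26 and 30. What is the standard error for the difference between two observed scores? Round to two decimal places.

SEM = 7.700 · √(1 − 0.916) = 7.700 · √0.084 ≃ 7.700 · 0.290 ≃ 2.232
Standard error of the difference = 2.232·√2 ≃ 3.156

3.16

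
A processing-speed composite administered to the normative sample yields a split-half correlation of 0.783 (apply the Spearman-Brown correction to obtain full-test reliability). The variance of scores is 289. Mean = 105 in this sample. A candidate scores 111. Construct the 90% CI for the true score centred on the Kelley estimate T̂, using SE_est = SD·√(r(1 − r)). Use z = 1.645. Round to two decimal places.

σ = 289^(1/2) = 17.00000
r_full = 2·0.783 / (1 + 0.783) ≈ 0.87830
T̂ = 0.87830(111) + 0.12170(105) ≈ 110.26977
SE_est = 17.00000·√(0.87830·0.12170) ≈ 5.55806
90% CI: 110.26977 ± 9.14301 ≈ (101.12676, 119.41278)

[101.13, 119.41]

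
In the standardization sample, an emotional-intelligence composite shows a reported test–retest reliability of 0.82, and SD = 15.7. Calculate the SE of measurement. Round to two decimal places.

6.66

The standard error of measurement is 15.7000·√(1 − 0.8200) ≃ 15.7000·0.4243 ≃ 6.6609.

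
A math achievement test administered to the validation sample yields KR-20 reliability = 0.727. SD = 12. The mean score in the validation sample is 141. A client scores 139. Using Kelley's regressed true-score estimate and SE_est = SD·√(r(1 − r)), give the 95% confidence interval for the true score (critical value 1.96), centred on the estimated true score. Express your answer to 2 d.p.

[129.07, 150.02]

T̂ = r·X + (1 − r)·M = 0.727*139 + 0.273*141 = 101.053 + 38.493 ≈ 139.546
SE_est = SD * √(r(1 − r)) = 12.000 * √0.198 ≈ 12.000 * 0.446 ≈ 5.346
95% CI: 139.546 ± 10.478 ≈ (129.068, 150.024)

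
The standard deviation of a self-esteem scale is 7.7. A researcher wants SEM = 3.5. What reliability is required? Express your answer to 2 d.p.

Required reliability = 1 − (SEM/SD)² = 1 − 0.207 ≈ 0.793

0.79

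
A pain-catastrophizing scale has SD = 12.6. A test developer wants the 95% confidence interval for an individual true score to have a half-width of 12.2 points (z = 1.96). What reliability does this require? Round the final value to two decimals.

0.76

SEM needed = half-width / z = 12.2/1.96 ≈ 6.2245
r = 1 − (6.2245/12.6)² ≈ 1 − 0.2440 ≈ 0.7560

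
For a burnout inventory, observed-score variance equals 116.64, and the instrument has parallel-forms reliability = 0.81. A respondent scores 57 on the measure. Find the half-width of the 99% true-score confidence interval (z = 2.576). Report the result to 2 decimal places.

12.13

σ = 116.64^(1/2) = 10.800
SEM = 10.800 × √(1 − 0.810) = 10.800 × √0.190 ≈ 10.800 × 0.436 ≈ 4.708
Margin = 2.576 × 4.708 ≈ 12.127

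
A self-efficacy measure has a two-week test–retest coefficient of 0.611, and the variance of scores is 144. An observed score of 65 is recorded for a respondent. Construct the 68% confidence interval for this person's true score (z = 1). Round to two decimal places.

σ = 144^(1/2) = 12.000
SEM = 12.000 × √(1 − 0.611) = 12.000 × √0.389 ≈ 12.000 × 0.624 ≈ 7.484
Margin = 1 × 7.484 ≈ 7.484
Interval: (57.516, 72.484)

[57.52, 72.48]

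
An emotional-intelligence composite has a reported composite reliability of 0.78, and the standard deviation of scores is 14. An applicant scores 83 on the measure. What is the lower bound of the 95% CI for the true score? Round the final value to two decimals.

The standard error of measurement is 14.00000·√(1 − 0.78000) ≈ 14.00000·0.46904 ≈ 6.56658.
Margin = 1.96 · 6.56658 ≈ 12.87050
Lower bound: 83 − 12.87050 = 70.12950

70.13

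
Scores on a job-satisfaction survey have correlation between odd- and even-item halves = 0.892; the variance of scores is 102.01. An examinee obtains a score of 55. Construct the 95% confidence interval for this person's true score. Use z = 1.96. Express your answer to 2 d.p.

[50.27, 59.73]

SD = √102.01 ≈ 10.100
Full-length reliability (Spearman-Brown) = 2(0.892)/(1+0.892) ≈ 0.943
SEM = 10.100×√(1 − 0.943) ≈ 2.413
Half-width = 1.96×2.413 ≈ 4.730
Interval: (50.270, 59.730)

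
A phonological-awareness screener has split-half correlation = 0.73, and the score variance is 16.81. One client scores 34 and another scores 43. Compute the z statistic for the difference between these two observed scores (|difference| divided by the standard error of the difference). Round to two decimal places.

3.93

SD = √16.81 = 4.1000
Spearman-Brown: r = 2(0.73) / (1 + 0.73) = 1.4600 / 1.7300 ≃ 0.8439
SEM = 4.1000 × √(1 − 0.8439) = 4.1000 × √0.1561 ≃ 4.1000 × 0.3951 ≃ 1.6197
SE_diff = √2 × SEM ≃ 2.2906
z = |34 − 43| / 2.2906 = 9 / 2.2906 ≃ 3.9290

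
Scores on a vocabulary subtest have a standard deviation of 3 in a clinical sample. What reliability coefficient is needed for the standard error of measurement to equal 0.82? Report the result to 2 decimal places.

0.93

Required reliability = 1 − (SEM/SD)² = 1 − 0.075 ≈ 0.925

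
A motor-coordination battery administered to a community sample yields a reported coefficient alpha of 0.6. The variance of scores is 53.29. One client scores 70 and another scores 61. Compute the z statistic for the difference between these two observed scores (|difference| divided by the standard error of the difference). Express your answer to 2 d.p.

SD = √53.29 ≈ 7.3000
SEM = 7.3000×√(1 − 0.6000) ≈ 4.6169
SE_diff = SEM × √2 ≈ 4.6169 × 1.4142 ≈ 6.5293
z = |70 − 61| / 6.5293 = 9 / 6.5293 ≈ 1.3784

1.38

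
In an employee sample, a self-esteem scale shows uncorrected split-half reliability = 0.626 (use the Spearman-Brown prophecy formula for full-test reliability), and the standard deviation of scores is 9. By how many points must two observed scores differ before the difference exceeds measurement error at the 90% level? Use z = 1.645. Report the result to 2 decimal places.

10.04

r_full = 2·0.626 / (1 + 0.626) ≃ 0.76999
SEM = 9.00000×√(1 − 0.76999) ≃ 4.31636
SE_diff = SEM × √2 ≃ 4.31636 × 1.41421 ≃ 6.10426
Smallest detectable difference = 1.645×6.10426 ≃ 10.04151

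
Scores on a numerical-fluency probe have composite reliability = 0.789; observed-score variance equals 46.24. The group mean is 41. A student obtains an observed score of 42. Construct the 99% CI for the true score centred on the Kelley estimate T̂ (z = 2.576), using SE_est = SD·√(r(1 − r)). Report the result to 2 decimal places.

SD = √46.24 = 6.8000
T̂ = 0.7890(42) + 0.2110(41) ≈ 41.7890
SE_est = 6.8000·√[r(1 − r)] ≈ 2.7745
99% CI: 41.7890 ± 7.1472 ≈ (34.6418, 48.9362)

[34.64, 48.94]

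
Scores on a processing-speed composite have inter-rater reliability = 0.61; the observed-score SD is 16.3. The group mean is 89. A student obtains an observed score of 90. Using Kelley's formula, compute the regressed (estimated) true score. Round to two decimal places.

89.61

T̂ = r·X + (1 − r)·M = 0.610·90 + 0.390·89 = 54.900 + 34.710 ≈ 89.610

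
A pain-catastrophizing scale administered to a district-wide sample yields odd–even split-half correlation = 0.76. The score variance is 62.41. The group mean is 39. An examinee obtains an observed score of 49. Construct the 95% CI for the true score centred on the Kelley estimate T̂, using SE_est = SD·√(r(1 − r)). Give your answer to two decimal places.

[42.32, 52.95]

SD = √62.41 = 7.900
Spearman-Brown: r = 2(0.76) / (1 + 0.76) = 1.520 / 1.760 ≈ 0.864
T̂ = r·X + (1 − r)·M = 0.864*49 + 0.136*39 ≈ 42.318 + 5.318 ≈ 47.636
SE_est = 7.900·√[r(1 − r)] ≈ 2.711
95% CI: 47.636 ± 5.314 ≈ (42.323, 52.950)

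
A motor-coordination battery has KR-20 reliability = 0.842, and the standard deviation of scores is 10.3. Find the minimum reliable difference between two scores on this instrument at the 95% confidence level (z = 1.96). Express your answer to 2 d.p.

11.35

The standard error of measurement is 10.3000·√(1 − 0.8420) ≈ 10.3000·0.3975 ≈ 4.0942.
SE_diff = √2 · SEM ≈ 5.7900
Minimum reliable difference = 1.96 · SE_diff ≈ 1.96 · 5.7900 ≈ 11.3485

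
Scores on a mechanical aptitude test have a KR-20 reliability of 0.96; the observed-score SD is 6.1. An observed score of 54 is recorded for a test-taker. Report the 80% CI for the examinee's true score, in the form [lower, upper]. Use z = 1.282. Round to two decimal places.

[52.44, 55.56]

SEM = 6.1000*√(1 − 0.9600) ≈ 1.2200
Margin = 1.282 * 1.2200 ≈ 1.5640
80% CI: 54 ± 1.5640 = [52.4360, 55.5640]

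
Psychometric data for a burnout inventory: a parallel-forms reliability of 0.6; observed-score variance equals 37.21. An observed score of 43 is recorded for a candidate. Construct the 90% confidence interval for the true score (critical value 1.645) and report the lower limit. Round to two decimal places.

σ = 37.21^(1/2) = 6.100
SEM = 6.100*√(1 − 0.600) ≈ 3.858
Half-width = 1.645*3.858 ≈ 6.346
Lower limit = 43 − 6.346 ≈ 36.654

36.65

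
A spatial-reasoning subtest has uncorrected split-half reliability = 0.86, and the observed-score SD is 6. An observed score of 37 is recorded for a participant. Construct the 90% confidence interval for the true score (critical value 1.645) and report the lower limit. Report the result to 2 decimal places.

Full-length reliability (Spearman-Brown) = 2(0.86)/(1+0.86) ≈ 0.92473
SEM = 6.00000 · √(1 − 0.92473) = 6.00000 · √0.07527 ≈ 6.00000 · 0.27435 ≈ 1.64611
1.645 · SEM ≈ 2.70785
Lower limit = 37 − 2.70785 ≈ 34.29215

34.29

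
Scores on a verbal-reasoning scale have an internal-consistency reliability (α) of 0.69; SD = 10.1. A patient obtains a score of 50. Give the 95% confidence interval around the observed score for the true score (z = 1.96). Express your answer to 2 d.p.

SEM = 10.100 × √(1 − 0.690) = 10.100 × √0.310 ≈ 10.100 × 0.557 ≈ 5.623
Half-width = 1.96×5.623 ≈ 11.022
CI = 50 ± 11.022 → [38.978, 61.022]

[38.98, 61.02]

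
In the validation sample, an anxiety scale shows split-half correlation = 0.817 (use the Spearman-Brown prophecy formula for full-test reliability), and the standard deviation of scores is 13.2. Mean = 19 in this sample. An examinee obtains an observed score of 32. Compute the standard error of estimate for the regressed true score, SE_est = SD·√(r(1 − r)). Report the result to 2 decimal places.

3.97

Full-length reliability (Spearman-Brown) = 2(0.817)/(1+0.817) ≈ 0.8993
SE_est = 13.2000·√[r(1 − r)] ≈ 3.9726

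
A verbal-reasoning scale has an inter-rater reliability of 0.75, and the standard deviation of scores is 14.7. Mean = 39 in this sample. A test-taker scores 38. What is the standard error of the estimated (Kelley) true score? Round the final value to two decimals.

SE_est = SD × √(r(1 − r)) = 14.7000 × √0.1875 ≈ 14.7000 × 0.4330 ≈ 6.3653

6.37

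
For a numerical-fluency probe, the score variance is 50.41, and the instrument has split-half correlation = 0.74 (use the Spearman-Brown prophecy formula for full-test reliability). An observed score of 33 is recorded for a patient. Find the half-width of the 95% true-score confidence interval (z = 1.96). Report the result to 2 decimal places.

5.38

σ = 50.41^(1/2) = 7.1000
Full-length reliability (Spearman-Brown) = 2(0.74)/(1+0.74) ≈ 0.8506
SEM = 7.1000 * √(1 − 0.8506) = 7.1000 * √0.1494 ≈ 7.1000 * 0.3866 ≈ 2.7445
Half-width = 1.96*2.7445 ≈ 5.3793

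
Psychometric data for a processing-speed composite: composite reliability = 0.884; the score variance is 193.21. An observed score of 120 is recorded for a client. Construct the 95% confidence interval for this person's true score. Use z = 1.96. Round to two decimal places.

SD = √193.21 ≈ 13.90000
SEM = 13.90000*√(1 − 0.88400) ≈ 4.73417
1.96 * SEM ≈ 9.27897
Interval: (110.72103, 129.27897)

[110.72, 129.28]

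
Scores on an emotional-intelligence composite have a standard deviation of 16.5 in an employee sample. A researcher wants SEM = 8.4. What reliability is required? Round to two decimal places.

r = 1 − (8.400/16.5)² ≈ 1 − 0.259 ≈ 0.741

0.74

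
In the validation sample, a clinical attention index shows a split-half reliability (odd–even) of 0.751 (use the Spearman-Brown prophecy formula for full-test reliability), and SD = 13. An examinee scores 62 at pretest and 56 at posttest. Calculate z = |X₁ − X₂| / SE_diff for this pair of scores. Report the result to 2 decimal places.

0.87

Spearman-Brown: r = 2(0.751) / (1 + 0.751) = 1.502 / 1.751 ≈ 0.858
SEM = 13.000 * √(1 − 0.858) = 13.000 * √0.142 ≈ 13.000 * 0.377 ≈ 4.902
Standard error of the difference = 4.902·√2 ≈ 6.933
z = |62 − 56| / 6.933 = 6 / 6.933 ≈ 0.865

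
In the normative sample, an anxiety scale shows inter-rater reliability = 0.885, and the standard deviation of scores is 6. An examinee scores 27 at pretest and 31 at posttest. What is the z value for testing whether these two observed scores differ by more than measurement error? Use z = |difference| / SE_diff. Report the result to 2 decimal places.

1.39

SEM = 6.000·√(1 − 0.885) ≃ 2.035
SE_diff = √2 · SEM ≃ 2.877
z = 4 / 2.877 ≃ 1.390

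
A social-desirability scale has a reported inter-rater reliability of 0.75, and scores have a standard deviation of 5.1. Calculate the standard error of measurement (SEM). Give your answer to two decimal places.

The standard error of measurement is 5.100*√(1 − 0.750) ≈ 5.100*0.500 ≈ 2.550.

2.55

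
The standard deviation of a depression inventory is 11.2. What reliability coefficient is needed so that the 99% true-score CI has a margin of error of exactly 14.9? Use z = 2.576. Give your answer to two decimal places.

0.73

Required SEM = 14.9 / 2.576 ≈ 5.784
r = 1 − (SEM / SD)² = 1 − (5.784 / 11.2)² ≈ 1 − 0.267 ≈ 0.733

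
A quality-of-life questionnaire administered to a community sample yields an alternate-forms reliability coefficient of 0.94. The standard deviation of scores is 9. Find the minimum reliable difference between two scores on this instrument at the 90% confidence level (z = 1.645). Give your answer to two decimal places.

SEM = 9.0000 · √(1 − 0.9400) = 9.0000 · √0.0600 ≈ 9.0000 · 0.2449 ≈ 2.2045
SE_diff = √2 · SEM ≈ 3.1177
Minimum reliable difference = 1.645 · SE_diff ≈ 1.645 · 3.1177 ≈ 5.1286

5.13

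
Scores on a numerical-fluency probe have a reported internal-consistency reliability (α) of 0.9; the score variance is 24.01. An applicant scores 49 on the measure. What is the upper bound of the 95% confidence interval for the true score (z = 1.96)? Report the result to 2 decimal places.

52.04

σ = 24.01^(1/2) = 4.9000
The standard error of measurement is 4.9000·√(1 − 0.9000) ≈ 4.9000·0.3162 ≈ 1.5495.
1.96 · SEM ≈ 3.0371
Upper bound: 49 + 3.0371 = 52.0371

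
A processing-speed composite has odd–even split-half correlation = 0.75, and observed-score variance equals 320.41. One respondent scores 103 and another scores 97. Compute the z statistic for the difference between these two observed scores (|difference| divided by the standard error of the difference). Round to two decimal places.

0.63

SD = √320.41 = 17.9000
r_full = 2·0.75 / (1 + 0.75) ≈ 0.8571
The standard error of measurement is 17.9000×√(1 − 0.8571) ≈ 17.9000×0.3780 ≈ 6.7656.
SE_diff = SEM × √2 ≈ 6.7656 × 1.4142 ≈ 9.5680
z = 6 / 9.5680 ≈ 0.6271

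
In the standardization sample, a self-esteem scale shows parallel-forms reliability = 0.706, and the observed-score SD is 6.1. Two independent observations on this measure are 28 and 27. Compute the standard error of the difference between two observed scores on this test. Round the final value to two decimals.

SEM = 6.100 * √(1 − 0.706) = 6.100 * √0.294 ≃ 6.100 * 0.542 ≃ 3.308
Standard error of the difference = 3.308·√2 ≃ 4.678

4.68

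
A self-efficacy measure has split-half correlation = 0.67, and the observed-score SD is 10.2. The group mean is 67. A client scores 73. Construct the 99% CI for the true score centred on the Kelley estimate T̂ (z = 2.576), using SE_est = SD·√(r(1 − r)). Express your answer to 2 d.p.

[61.35, 82.28]

r_full = 2·0.67 / (1 + 0.67) ≈ 0.802
T̂ = 0.802(73) + 0.198(67) ≈ 71.814
SE_est = 10.200×√(0.802×0.198) ≈ 4.062
CI = 71.814 ± 2.576 × 4.062 → [61.352, 82.277]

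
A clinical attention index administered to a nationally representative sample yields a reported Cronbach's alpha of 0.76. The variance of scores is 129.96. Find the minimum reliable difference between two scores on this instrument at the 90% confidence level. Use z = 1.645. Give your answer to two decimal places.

12.99

SD = √129.96 = 11.4000
SEM = 11.4000 * √(1 − 0.7600) = 11.4000 * √0.2400 ≈ 11.4000 * 0.4899 ≈ 5.5848
SE_diff = SEM * √2 ≈ 5.5848 * 1.4142 ≈ 7.8982
Smallest detectable difference = 1.645*7.8982 ≈ 12.9925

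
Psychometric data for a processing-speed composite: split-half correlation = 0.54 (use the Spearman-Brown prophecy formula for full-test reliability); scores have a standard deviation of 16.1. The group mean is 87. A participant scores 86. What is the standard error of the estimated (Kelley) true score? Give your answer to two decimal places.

7.37

Full-length reliability (Spearman-Brown) = 2(0.54)/(1+0.54) ≃ 0.701
SE_est = SD · √(r(1 − r)) = 16.100 · √0.209 ≃ 16.100 · 0.458 ≃ 7.369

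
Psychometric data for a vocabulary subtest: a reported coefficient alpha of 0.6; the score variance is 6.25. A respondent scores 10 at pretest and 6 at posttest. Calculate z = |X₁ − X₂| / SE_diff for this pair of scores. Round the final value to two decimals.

1.79

SD = √6.25 ≈ 2.500
SEM = 2.500 * √(1 − 0.600) = 2.500 * √0.400 ≈ 2.500 * 0.632 ≈ 1.581
SE_diff = SEM * √2 ≈ 1.581 * 1.414 ≈ 2.236
z = |10 − 6| / 2.236 = 4 / 2.236 ≈ 1.789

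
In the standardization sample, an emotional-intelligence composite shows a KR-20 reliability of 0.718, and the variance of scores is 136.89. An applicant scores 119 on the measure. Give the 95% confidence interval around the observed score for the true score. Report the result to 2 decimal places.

SD = √136.89 ≃ 11.700
The standard error of measurement is 11.700·√(1 − 0.718) ≃ 11.700·0.531 ≃ 6.213.
Margin = 1.96 · 6.213 ≃ 12.178
95% CI: 119 ± 12.178 = [106.822, 131.178]

[106.82, 131.18]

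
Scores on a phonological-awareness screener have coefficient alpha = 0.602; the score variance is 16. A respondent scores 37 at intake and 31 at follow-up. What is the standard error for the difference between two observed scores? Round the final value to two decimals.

3.57

σ = 16^(1/2) = 4.0000
SEM = 4.0000 · √(1 − 0.6020) = 4.0000 · √0.3980 ≈ 4.0000 · 0.6309 ≈ 2.5235
SE_diff = SEM · √2 ≈ 2.5235 · 1.4142 ≈ 3.5688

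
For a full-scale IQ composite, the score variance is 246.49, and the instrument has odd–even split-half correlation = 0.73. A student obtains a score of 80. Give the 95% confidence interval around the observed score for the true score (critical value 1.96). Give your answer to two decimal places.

[67.84, 92.16]

σ = 246.49^(1/2) = 15.7000
Full-length reliability (Spearman-Brown) = 2(0.73)/(1+0.73) ≈ 0.8439
SEM = 15.7000 · √(1 − 0.8439) = 15.7000 · √0.1561 ≈ 15.7000 · 0.3951 ≈ 6.2024
Half-width = 1.96·6.2024 ≈ 12.1567
Interval: (67.8433, 92.1567)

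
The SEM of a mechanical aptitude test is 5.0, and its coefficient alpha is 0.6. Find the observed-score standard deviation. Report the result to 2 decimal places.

7.91

SD = SEM / √(1 − r) = 5.0 / √0.4000 ≃ 5.0 / 0.6325 ≃ 7.9057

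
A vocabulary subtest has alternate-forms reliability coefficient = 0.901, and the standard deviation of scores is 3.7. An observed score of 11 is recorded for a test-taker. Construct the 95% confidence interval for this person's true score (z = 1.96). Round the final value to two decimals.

[8.72, 13.28]

SEM = 3.700*√(1 − 0.901) ≃ 1.164
Half-width = 1.96*1.164 ≃ 2.282
Interval: (8.718, 13.282)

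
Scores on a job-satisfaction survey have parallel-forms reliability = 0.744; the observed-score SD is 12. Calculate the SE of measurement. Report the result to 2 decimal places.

6.07

SEM = 12.000 · √(1 − 0.744) = 12.000 · √0.256 ≃ 12.000 · 0.506 ≃ 6.072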